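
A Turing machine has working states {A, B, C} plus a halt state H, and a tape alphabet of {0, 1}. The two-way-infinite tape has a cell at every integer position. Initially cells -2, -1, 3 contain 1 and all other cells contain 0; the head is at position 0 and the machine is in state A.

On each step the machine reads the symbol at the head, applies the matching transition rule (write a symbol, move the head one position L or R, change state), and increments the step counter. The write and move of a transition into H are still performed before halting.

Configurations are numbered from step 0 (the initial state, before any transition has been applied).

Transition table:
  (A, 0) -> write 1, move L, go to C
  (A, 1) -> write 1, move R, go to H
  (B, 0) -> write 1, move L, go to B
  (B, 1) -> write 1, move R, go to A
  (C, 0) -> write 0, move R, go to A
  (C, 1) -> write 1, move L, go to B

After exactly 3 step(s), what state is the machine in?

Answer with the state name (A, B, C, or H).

Step 1: in state A at pos 0, read 0 -> (A,0)->write 1,move L,goto C. Now: state=C, head=-1, tape[-3..4]=01110010 (head:   ^)
Step 2: in state C at pos -1, read 1 -> (C,1)->write 1,move L,goto B. Now: state=B, head=-2, tape[-3..4]=01110010 (head:  ^)
Step 3: in state B at pos -2, read 1 -> (B,1)->write 1,move R,goto A. Now: state=A, head=-1, tape[-3..4]=01110010 (head:   ^)

Answer: A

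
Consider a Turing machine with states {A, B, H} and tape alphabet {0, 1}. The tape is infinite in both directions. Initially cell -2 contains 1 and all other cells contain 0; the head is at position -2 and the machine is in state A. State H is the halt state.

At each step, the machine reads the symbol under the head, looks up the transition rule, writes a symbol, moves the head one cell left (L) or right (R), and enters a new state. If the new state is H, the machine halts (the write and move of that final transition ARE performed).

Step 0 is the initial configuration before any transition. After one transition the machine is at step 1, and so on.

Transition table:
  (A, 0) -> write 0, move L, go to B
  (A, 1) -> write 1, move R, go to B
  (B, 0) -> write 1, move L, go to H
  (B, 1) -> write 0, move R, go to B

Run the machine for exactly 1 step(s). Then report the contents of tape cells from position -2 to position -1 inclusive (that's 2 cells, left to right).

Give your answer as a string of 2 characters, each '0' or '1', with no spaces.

Answer: 10

Derivation:
Step 1: in state A at pos -2, read 1 -> (A,1)->write 1,move R,goto B. Now: state=B, head=-1, tape[-3..0]=0100 (head:   ^)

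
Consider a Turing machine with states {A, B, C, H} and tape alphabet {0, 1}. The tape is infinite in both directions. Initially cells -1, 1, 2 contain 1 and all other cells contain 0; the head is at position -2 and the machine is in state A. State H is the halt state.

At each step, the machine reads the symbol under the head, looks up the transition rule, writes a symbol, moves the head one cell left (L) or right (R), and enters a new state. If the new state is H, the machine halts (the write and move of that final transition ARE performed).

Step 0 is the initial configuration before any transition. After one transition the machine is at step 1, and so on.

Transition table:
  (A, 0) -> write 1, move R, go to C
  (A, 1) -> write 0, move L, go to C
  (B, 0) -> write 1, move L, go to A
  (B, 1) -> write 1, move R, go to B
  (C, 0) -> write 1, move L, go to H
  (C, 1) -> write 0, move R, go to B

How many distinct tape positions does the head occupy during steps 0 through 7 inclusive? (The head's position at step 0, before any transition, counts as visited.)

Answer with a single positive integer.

Answer: 6

Derivation:
Step 1: in state A at pos -2, read 0 -> (A,0)->write 1,move R,goto C. Now: state=C, head=-1, tape[-3..3]=0110110 (head:   ^)
Step 2: in state C at pos -1, read 1 -> (C,1)->write 0,move R,goto B. Now: state=B, head=0, tape[-3..3]=0100110 (head:    ^)
Step 3: in state B at pos 0, read 0 -> (B,0)->write 1,move L,goto A. Now: state=A, head=-1, tape[-3..3]=0101110 (head:   ^)
Step 4: in state A at pos -1, read 0 -> (A,0)->write 1,move R,goto C. Now: state=C, head=0, tape[-3..3]=0111110 (head:    ^)
Step 5: in state C at pos 0, read 1 -> (C,1)->write 0,move R,goto B. Now: state=B, head=1, tape[-3..3]=0110110 (head:     ^)
Step 6: in state B at pos 1, read 1 -> (B,1)->write 1,move R,goto B. Now: state=B, head=2, tape[-3..3]=0110110 (head:      ^)
Step 7: in state B at pos 2, read 1 -> (B,1)->write 1,move R,goto B. Now: state=B, head=3, tape[-3..4]=01101100 (head:       ^)
Head positions at steps 0..7: starting at -2, distinct positions visited = {-2, -1, 0, 1, 2, 3} -> 6 position(s)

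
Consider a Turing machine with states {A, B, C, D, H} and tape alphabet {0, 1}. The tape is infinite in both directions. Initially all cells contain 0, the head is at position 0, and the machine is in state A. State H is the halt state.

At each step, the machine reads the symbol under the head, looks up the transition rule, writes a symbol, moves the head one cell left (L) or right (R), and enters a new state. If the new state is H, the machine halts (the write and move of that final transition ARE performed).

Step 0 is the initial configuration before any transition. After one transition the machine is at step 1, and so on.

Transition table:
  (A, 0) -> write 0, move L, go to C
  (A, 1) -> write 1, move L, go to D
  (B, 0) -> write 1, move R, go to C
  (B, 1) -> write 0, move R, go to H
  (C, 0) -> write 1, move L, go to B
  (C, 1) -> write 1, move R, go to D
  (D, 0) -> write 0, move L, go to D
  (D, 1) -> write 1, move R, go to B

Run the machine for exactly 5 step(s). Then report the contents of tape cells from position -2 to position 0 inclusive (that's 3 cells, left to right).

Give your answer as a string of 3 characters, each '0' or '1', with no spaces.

Step 1: in state A at pos 0, read 0 -> (A,0)->write 0,move L,goto C. Now: state=C, head=-1, tape[-2..1]=0000 (head:  ^)
Step 2: in state C at pos -1, read 0 -> (C,0)->write 1,move L,goto B. Now: state=B, head=-2, tape[-3..1]=00100 (head:  ^)
Step 3: in state B at pos -2, read 0 -> (B,0)->write 1,move R,goto C. Now: state=C, head=-1, tape[-3..1]=01100 (head:   ^)
Step 4: in state C at pos -1, read 1 -> (C,1)->write 1,move R,goto D. Now: state=D, head=0, tape[-3..1]=01100 (head:    ^)
Step 5: in state D at pos 0, read 0 -> (D,0)->write 0,move L,goto D. Now: state=D, head=-1, tape[-3..1]=01100 (head:   ^)

Answer: 110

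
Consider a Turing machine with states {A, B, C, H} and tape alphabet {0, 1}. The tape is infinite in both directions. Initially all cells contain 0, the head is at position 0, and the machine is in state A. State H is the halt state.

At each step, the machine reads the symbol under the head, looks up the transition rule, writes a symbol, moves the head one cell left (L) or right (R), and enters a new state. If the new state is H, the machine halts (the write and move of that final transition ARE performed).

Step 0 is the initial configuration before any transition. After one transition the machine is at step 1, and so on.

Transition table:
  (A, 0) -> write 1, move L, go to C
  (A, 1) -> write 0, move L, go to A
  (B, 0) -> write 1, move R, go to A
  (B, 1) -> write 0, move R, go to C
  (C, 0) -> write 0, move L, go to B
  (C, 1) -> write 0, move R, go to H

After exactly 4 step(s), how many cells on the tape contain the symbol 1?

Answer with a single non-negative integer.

Answer: 3

Derivation:
Step 1: in state A at pos 0, read 0 -> (A,0)->write 1,move L,goto C. Now: state=C, head=-1, tape[-2..1]=0010 (head:  ^)
Step 2: in state C at pos -1, read 0 -> (C,0)->write 0,move L,goto B. Now: state=B, head=-2, tape[-3..1]=00010 (head:  ^)
Step 3: in state B at pos -2, read 0 -> (B,0)->write 1,move R,goto A. Now: state=A, head=-1, tape[-3..1]=01010 (head:   ^)
Step 4: in state A at pos -1, read 0 -> (A,0)->write 1,move L,goto C. Now: state=C, head=-2, tape[-3..1]=01110 (head:  ^)
Cells containing 1 after step 4: {-2, -1, 0} -> 3 cell(s)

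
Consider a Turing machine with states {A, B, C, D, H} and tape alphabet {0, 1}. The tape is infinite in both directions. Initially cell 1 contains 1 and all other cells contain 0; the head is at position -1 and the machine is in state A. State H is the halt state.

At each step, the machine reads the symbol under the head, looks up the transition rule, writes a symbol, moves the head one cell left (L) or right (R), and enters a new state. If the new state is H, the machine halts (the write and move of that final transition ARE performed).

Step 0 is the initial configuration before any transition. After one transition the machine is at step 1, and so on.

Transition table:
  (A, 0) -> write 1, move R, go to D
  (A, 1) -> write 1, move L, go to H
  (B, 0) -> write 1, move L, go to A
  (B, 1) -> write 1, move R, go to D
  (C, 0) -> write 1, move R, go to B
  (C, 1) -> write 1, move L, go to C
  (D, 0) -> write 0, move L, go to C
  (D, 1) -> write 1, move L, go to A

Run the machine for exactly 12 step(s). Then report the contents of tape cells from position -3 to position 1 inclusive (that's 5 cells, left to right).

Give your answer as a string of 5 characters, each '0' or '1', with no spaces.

Step 1: in state A at pos -1, read 0 -> (A,0)->write 1,move R,goto D. Now: state=D, head=0, tape[-2..2]=01010 (head:   ^)
Step 2: in state D at pos 0, read 0 -> (D,0)->write 0,move L,goto C. Now: state=C, head=-1, tape[-2..2]=01010 (head:  ^)
Step 3: in state C at pos -1, read 1 -> (C,1)->write 1,move L,goto C. Now: state=C, head=-2, tape[-3..2]=001010 (head:  ^)
Step 4: in state C at pos -2, read 0 -> (C,0)->write 1,move R,goto B. Now: state=B, head=-1, tape[-3..2]=011010 (head:   ^)
Step 5: in state B at pos -1, read 1 -> (B,1)->write 1,move R,goto D. Now: state=D, head=0, tape[-3..2]=011010 (head:    ^)
Step 6: in state D at pos 0, read 0 -> (D,0)->write 0,move L,goto C. Now: state=C, head=-1, tape[-3..2]=011010 (head:   ^)
Step 7: in state C at pos -1, read 1 -> (C,1)->write 1,move L,goto C. Now: state=C, head=-2, tape[-3..2]=011010 (head:  ^)
Step 8: in state C at pos -2, read 1 -> (C,1)->write 1,move L,goto C. Now: state=C, head=-3, tape[-4..2]=0011010 (head:  ^)
Step 9: in state C at pos -3, read 0 -> (C,0)->write 1,move R,goto B. Now: state=B, head=-2, tape[-4..2]=0111010 (head:   ^)
Step 10: in state B at pos -2, read 1 -> (B,1)->write 1,move R,goto D. Now: state=D, head=-1, tape[-4..2]=0111010 (head:    ^)
Step 11: in state D at pos -1, read 1 -> (D,1)->write 1,move L,goto A. Now: state=A, head=-2, tape[-4..2]=0111010 (head:   ^)
Step 12: in state A at pos -2, read 1 -> (A,1)->write 1,move L,goto H. Now: state=H, head=-3, tape[-4..2]=0111010 (head:  ^)

Answer: 11101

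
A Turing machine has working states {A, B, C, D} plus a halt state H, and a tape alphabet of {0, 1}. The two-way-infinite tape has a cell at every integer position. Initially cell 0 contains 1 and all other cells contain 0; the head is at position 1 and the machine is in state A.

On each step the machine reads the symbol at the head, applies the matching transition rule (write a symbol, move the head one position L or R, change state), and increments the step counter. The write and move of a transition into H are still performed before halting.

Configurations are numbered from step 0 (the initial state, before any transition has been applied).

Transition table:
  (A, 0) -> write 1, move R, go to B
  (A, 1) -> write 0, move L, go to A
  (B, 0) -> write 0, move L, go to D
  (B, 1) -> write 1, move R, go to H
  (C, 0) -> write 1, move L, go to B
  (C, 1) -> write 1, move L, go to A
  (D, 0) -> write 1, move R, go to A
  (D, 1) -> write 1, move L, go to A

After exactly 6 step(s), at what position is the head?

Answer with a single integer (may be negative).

Answer: -1

Derivation:
Step 1: in state A at pos 1, read 0 -> (A,0)->write 1,move R,goto B. Now: state=B, head=2, tape[-1..3]=01100 (head:    ^)
Step 2: in state B at pos 2, read 0 -> (B,0)->write 0,move L,goto D. Now: state=D, head=1, tape[-1..3]=01100 (head:   ^)
Step 3: in state D at pos 1, read 1 -> (D,1)->write 1,move L,goto A. Now: state=A, head=0, tape[-1..3]=01100 (head:  ^)
Step 4: in state A at pos 0, read 1 -> (A,1)->write 0,move L,goto A. Now: state=A, head=-1, tape[-2..3]=000100 (head:  ^)
Step 5: in state A at pos -1, read 0 -> (A,0)->write 1,move R,goto B. Now: state=B, head=0, tape[-2..3]=010100 (head:   ^)
Step 6: in state B at pos 0, read 0 -> (B,0)->write 0,move L,goto D. Now: state=D, head=-1, tape[-2..3]=010100 (head:  ^)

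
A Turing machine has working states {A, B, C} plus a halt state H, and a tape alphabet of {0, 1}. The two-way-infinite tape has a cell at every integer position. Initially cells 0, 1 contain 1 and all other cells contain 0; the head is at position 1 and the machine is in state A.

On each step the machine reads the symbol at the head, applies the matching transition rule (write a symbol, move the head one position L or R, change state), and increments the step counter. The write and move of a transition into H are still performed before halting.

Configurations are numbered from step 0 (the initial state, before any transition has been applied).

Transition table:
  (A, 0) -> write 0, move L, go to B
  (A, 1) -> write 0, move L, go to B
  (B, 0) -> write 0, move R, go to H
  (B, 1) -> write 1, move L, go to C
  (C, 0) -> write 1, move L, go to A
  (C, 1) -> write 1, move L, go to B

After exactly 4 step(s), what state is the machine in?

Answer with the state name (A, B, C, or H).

Step 1: in state A at pos 1, read 1 -> (A,1)->write 0,move L,goto B. Now: state=B, head=0, tape[-1..2]=0100 (head:  ^)
Step 2: in state B at pos 0, read 1 -> (B,1)->write 1,move L,goto C. Now: state=C, head=-1, tape[-2..2]=00100 (head:  ^)
Step 3: in state C at pos -1, read 0 -> (C,0)->write 1,move L,goto A. Now: state=A, head=-2, tape[-3..2]=001100 (head:  ^)
Step 4: in state A at pos -2, read 0 -> (A,0)->write 0,move L,goto B. Now: state=B, head=-3, tape[-4..2]=0001100 (head:  ^)

Answer: B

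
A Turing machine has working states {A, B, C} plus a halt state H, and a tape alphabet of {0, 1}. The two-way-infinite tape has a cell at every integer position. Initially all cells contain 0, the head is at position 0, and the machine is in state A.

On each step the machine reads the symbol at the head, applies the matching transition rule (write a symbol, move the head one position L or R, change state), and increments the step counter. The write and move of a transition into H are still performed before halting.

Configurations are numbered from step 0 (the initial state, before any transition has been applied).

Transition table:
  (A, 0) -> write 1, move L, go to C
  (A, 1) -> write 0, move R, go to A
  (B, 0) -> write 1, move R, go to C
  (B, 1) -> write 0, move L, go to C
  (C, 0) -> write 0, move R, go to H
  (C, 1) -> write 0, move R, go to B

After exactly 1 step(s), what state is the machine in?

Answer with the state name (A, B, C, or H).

Answer: C

Derivation:
Step 1: in state A at pos 0, read 0 -> (A,0)->write 1,move L,goto C. Now: state=C, head=-1, tape[-2..1]=0010 (head:  ^)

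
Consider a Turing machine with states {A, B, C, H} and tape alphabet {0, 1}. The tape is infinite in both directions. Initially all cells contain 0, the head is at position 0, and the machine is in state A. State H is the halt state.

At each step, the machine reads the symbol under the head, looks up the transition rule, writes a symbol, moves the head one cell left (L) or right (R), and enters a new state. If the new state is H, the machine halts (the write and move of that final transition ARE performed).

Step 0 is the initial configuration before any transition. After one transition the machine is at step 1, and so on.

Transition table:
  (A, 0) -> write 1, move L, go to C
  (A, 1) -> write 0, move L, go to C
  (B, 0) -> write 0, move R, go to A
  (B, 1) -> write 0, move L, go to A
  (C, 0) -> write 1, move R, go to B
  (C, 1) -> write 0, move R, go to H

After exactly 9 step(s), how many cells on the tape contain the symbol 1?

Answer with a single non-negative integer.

Step 1: in state A at pos 0, read 0 -> (A,0)->write 1,move L,goto C. Now: state=C, head=-1, tape[-2..1]=0010 (head:  ^)
Step 2: in state C at pos -1, read 0 -> (C,0)->write 1,move R,goto B. Now: state=B, head=0, tape[-2..1]=0110 (head:   ^)
Step 3: in state B at pos 0, read 1 -> (B,1)->write 0,move L,goto A. Now: state=A, head=-1, tape[-2..1]=0100 (head:  ^)
Step 4: in state A at pos -1, read 1 -> (A,1)->write 0,move L,goto C. Now: state=C, head=-2, tape[-3..1]=00000 (head:  ^)
Step 5: in state C at pos -2, read 0 -> (C,0)->write 1,move R,goto B. Now: state=B, head=-1, tape[-3..1]=01000 (head:   ^)
Step 6: in state B at pos -1, read 0 -> (B,0)->write 0,move R,goto A. Now: state=A, head=0, tape[-3..1]=01000 (head:    ^)
Step 7: in state A at pos 0, read 0 -> (A,0)->write 1,move L,goto C. Now: state=C, head=-1, tape[-3..1]=01010 (head:   ^)
Step 8: in state C at pos -1, read 0 -> (C,0)->write 1,move R,goto B. Now: state=B, head=0, tape[-3..1]=01110 (head:    ^)
Step 9: in state B at pos 0, read 1 -> (B,1)->write 0,move L,goto A. Now: state=A, head=-1, tape[-3..1]=01100 (head:   ^)
Cells containing 1 after step 9: {-2, -1} -> 2 cell(s)

Answer: 2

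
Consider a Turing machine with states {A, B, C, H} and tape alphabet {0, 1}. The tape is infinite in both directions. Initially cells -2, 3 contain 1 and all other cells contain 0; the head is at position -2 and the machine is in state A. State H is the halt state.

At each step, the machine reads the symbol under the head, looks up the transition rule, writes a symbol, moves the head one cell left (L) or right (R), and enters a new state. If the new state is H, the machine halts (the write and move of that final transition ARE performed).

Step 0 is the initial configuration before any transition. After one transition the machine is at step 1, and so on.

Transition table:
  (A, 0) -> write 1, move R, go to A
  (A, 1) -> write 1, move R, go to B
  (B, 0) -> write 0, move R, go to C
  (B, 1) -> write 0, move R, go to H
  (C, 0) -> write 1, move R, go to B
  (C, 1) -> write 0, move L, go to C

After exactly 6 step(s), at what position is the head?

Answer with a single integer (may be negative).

Step 1: in state A at pos -2, read 1 -> (A,1)->write 1,move R,goto B. Now: state=B, head=-1, tape[-3..4]=01000010 (head:   ^)
Step 2: in state B at pos -1, read 0 -> (B,0)->write 0,move R,goto C. Now: state=C, head=0, tape[-3..4]=01000010 (head:    ^)
Step 3: in state C at pos 0, read 0 -> (C,0)->write 1,move R,goto B. Now: state=B, head=1, tape[-3..4]=01010010 (head:     ^)
Step 4: in state B at pos 1, read 0 -> (B,0)->write 0,move R,goto C. Now: state=C, head=2, tape[-3..4]=01010010 (head:      ^)
Step 5: in state C at pos 2, read 0 -> (C,0)->write 1,move R,goto B. Now: state=B, head=3, tape[-3..4]=01010110 (head:       ^)
Step 6: in state B at pos 3, read 1 -> (B,1)->write 0,move R,goto H. Now: state=H, head=4, tape[-3..5]=010101000 (head:        ^)

Answer: 4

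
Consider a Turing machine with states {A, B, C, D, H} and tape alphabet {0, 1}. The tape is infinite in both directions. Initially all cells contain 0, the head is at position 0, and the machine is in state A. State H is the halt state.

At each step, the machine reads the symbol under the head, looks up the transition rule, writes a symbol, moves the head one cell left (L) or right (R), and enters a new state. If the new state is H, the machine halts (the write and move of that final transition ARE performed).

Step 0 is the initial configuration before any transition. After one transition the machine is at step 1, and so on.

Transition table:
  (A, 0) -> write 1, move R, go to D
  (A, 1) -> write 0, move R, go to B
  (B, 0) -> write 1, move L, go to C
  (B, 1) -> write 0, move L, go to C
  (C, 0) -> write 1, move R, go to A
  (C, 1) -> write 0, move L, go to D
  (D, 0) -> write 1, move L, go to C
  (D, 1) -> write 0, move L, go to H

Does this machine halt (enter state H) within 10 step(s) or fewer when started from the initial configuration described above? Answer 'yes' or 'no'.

Step 1: in state A at pos 0, read 0 -> (A,0)->write 1,move R,goto D. Now: state=D, head=1, tape[-1..2]=0100 (head:   ^)
Step 2: in state D at pos 1, read 0 -> (D,0)->write 1,move L,goto C. Now: state=C, head=0, tape[-1..2]=0110 (head:  ^)
Step 3: in state C at pos 0, read 1 -> (C,1)->write 0,move L,goto D. Now: state=D, head=-1, tape[-2..2]=00010 (head:  ^)
Step 4: in state D at pos -1, read 0 -> (D,0)->write 1,move L,goto C. Now: state=C, head=-2, tape[-3..2]=001010 (head:  ^)
Step 5: in state C at pos -2, read 0 -> (C,0)->write 1,move R,goto A. Now: state=A, head=-1, tape[-3..2]=011010 (head:   ^)
Step 6: in state A at pos -1, read 1 -> (A,1)->write 0,move R,goto B. Now: state=B, head=0, tape[-3..2]=010010 (head:    ^)
Step 7: in state B at pos 0, read 0 -> (B,0)->write 1,move L,goto C. Now: state=C, head=-1, tape[-3..2]=010110 (head:   ^)
Step 8: in state C at pos -1, read 0 -> (C,0)->write 1,move R,goto A. Now: state=A, head=0, tape[-3..2]=011110 (head:    ^)
Step 9: in state A at pos 0, read 1 -> (A,1)->write 0,move R,goto B. Now: state=B, head=1, tape[-3..2]=011010 (head:     ^)
Step 10: in state B at pos 1, read 1 -> (B,1)->write 0,move L,goto C. Now: state=C, head=0, tape[-3..2]=011000 (head:    ^)
After 10 step(s): state = C (not H) -> not halted within 10 -> no

Answer: no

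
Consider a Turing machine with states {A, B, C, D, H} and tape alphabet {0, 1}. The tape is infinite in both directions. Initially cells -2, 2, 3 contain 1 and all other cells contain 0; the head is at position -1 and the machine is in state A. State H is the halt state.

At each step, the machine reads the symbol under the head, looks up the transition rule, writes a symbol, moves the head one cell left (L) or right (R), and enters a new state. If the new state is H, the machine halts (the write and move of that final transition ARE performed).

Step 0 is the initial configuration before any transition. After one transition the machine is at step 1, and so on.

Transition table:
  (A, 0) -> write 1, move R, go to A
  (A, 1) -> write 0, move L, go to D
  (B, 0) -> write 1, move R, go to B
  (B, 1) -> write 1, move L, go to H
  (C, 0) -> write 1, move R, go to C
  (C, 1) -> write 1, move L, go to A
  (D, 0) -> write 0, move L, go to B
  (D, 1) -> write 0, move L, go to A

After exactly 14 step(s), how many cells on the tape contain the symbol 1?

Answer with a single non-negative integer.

Answer: 6

Derivation:
Step 1: in state A at pos -1, read 0 -> (A,0)->write 1,move R,goto A. Now: state=A, head=0, tape[-3..4]=01100110 (head:    ^)
Step 2: in state A at pos 0, read 0 -> (A,0)->write 1,move R,goto A. Now: state=A, head=1, tape[-3..4]=01110110 (head:     ^)
Step 3: in state A at pos 1, read 0 -> (A,0)->write 1,move R,goto A. Now: state=A, head=2, tape[-3..4]=01111110 (head:      ^)
Step 4: in state A at pos 2, read 1 -> (A,1)->write 0,move L,goto D. Now: state=D, head=1, tape[-3..4]=01111010 (head:     ^)
Step 5: in state D at pos 1, read 1 -> (D,1)->write 0,move L,goto A. Now: state=A, head=0, tape[-3..4]=01110010 (head:    ^)
Step 6: in state A at pos 0, read 1 -> (A,1)->write 0,move L,goto D. Now: state=D, head=-1, tape[-3..4]=01100010 (head:   ^)
Step 7: in state D at pos -1, read 1 -> (D,1)->write 0,move L,goto A. Now: state=A, head=-2, tape[-3..4]=01000010 (head:  ^)
Step 8: in state A at pos -2, read 1 -> (A,1)->write 0,move L,goto D. Now: state=D, head=-3, tape[-4..4]=000000010 (head:  ^)
Step 9: in state D at pos -3, read 0 -> (D,0)->write 0,move L,goto B. Now: state=B, head=-4, tape[-5..4]=0000000010 (head:  ^)
Step 10: in state B at pos -4, read 0 -> (B,0)->write 1,move R,goto B. Now: state=B, head=-3, tape[-5..4]=0100000010 (head:   ^)
Step 11: in state B at pos -3, read 0 -> (B,0)->write 1,move R,goto B. Now: state=B, head=-2, tape[-5..4]=0110000010 (head:    ^)
Step 12: in state B at pos -2, read 0 -> (B,0)->write 1,move R,goto B. Now: state=B, head=-1, tape[-5..4]=0111000010 (head:     ^)
Step 13: in state B at pos -1, read 0 -> (B,0)->write 1,move R,goto B. Now: state=B, head=0, tape[-5..4]=0111100010 (head:      ^)
Step 14: in state B at pos 0, read 0 -> (B,0)->write 1,move R,goto B. Now: state=B, head=1, tape[-5..4]=0111110010 (head:       ^)
Cells containing 1 after step 14: {-4, -3, -2, -1, 0, 3} -> 6 cell(s)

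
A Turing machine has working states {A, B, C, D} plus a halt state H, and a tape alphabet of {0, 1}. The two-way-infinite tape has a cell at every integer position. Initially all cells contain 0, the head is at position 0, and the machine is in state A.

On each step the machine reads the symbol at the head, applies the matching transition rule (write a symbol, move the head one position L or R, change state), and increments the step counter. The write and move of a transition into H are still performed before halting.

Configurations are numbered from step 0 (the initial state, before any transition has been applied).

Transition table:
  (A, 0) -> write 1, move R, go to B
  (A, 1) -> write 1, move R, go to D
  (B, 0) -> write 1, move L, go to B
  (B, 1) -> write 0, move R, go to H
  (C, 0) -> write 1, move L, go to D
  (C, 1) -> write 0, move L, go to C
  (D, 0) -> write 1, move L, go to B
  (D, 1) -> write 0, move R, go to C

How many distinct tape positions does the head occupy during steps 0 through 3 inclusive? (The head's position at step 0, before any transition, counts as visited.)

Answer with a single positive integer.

Step 1: in state A at pos 0, read 0 -> (A,0)->write 1,move R,goto B. Now: state=B, head=1, tape[-1..2]=0100 (head:   ^)
Step 2: in state B at pos 1, read 0 -> (B,0)->write 1,move L,goto B. Now: state=B, head=0, tape[-1..2]=0110 (head:  ^)
Step 3: in state B at pos 0, read 1 -> (B,1)->write 0,move R,goto H. Now: state=H, head=1, tape[-1..2]=0010 (head:   ^)
Head positions at steps 0..3: starting at 0, distinct positions visited = {0, 1} -> 2 position(s)

Answer: 2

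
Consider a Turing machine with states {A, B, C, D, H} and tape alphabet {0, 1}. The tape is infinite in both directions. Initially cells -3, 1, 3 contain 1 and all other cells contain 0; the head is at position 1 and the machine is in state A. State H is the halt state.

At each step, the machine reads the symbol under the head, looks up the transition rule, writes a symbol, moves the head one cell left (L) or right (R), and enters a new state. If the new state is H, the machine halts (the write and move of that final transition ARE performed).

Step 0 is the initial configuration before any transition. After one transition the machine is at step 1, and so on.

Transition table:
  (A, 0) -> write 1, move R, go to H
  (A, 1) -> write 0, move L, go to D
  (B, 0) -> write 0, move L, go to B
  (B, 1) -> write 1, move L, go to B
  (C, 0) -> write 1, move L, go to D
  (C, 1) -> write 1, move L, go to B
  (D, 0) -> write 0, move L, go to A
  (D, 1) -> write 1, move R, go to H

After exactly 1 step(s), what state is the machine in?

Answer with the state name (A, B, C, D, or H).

Answer: D

Derivation:
Step 1: in state A at pos 1, read 1 -> (A,1)->write 0,move L,goto D. Now: state=D, head=0, tape[-4..4]=010000010 (head:     ^)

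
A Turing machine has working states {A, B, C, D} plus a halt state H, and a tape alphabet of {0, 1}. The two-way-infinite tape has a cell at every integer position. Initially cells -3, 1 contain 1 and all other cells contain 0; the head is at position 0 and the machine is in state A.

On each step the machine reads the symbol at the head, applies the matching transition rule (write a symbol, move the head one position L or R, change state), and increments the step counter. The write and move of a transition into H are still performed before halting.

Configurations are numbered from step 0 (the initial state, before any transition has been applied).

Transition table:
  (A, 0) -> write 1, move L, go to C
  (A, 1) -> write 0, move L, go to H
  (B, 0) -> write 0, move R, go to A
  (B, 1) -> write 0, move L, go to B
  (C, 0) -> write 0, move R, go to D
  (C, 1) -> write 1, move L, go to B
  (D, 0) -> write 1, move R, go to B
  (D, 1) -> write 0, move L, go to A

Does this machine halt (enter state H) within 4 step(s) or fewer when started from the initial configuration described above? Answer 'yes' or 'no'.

Step 1: in state A at pos 0, read 0 -> (A,0)->write 1,move L,goto C. Now: state=C, head=-1, tape[-4..2]=0100110 (head:    ^)
Step 2: in state C at pos -1, read 0 -> (C,0)->write 0,move R,goto D. Now: state=D, head=0, tape[-4..2]=0100110 (head:     ^)
Step 3: in state D at pos 0, read 1 -> (D,1)->write 0,move L,goto A. Now: state=A, head=-1, tape[-4..2]=0100010 (head:    ^)
Step 4: in state A at pos -1, read 0 -> (A,0)->write 1,move L,goto C. Now: state=C, head=-2, tape[-4..2]=0101010 (head:   ^)
After 4 step(s): state = C (not H) -> not halted within 4 -> no

Answer: no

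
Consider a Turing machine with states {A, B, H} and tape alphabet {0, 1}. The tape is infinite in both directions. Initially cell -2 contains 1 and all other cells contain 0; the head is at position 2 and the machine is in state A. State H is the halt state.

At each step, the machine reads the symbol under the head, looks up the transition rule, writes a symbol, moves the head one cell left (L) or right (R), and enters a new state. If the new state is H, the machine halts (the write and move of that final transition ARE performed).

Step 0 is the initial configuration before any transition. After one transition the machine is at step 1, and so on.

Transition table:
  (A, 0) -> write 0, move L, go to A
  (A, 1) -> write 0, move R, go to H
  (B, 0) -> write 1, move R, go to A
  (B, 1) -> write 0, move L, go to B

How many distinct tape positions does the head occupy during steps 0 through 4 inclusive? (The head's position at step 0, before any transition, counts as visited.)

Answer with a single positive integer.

Answer: 5

Derivation:
Step 1: in state A at pos 2, read 0 -> (A,0)->write 0,move L,goto A. Now: state=A, head=1, tape[-3..3]=0100000 (head:     ^)
Step 2: in state A at pos 1, read 0 -> (A,0)->write 0,move L,goto A. Now: state=A, head=0, tape[-3..3]=0100000 (head:    ^)
Step 3: in state A at pos 0, read 0 -> (A,0)->write 0,move L,goto A. Now: state=A, head=-1, tape[-3..3]=0100000 (head:   ^)
Step 4: in state A at pos -1, read 0 -> (A,0)->write 0,move L,goto A. Now: state=A, head=-2, tape[-3..3]=0100000 (head:  ^)
Head positions at steps 0..4: starting at 2, distinct positions visited = {-2, -1, 0, 1, 2} -> 5 position(s)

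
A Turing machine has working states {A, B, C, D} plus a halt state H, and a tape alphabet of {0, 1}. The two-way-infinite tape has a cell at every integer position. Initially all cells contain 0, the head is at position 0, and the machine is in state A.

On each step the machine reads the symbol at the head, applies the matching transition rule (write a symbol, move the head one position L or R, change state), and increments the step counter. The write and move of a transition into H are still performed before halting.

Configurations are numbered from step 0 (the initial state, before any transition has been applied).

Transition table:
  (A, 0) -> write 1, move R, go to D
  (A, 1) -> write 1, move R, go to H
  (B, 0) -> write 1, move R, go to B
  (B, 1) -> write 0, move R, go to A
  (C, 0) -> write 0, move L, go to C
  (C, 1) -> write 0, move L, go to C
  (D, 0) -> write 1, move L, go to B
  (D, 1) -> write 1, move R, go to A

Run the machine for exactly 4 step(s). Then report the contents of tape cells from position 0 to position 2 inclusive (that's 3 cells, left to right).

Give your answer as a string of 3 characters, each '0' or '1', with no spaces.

Answer: 010

Derivation:
Step 1: in state A at pos 0, read 0 -> (A,0)->write 1,move R,goto D. Now: state=D, head=1, tape[-1..2]=0100 (head:   ^)
Step 2: in state D at pos 1, read 0 -> (D,0)->write 1,move L,goto B. Now: state=B, head=0, tape[-1..2]=0110 (head:  ^)
Step 3: in state B at pos 0, read 1 -> (B,1)->write 0,move R,goto A. Now: state=A, head=1, tape[-1..2]=0010 (head:   ^)
Step 4: in state A at pos 1, read 1 -> (A,1)->write 1,move R,goto H. Now: state=H, head=2, tape[-1..3]=00100 (head:    ^)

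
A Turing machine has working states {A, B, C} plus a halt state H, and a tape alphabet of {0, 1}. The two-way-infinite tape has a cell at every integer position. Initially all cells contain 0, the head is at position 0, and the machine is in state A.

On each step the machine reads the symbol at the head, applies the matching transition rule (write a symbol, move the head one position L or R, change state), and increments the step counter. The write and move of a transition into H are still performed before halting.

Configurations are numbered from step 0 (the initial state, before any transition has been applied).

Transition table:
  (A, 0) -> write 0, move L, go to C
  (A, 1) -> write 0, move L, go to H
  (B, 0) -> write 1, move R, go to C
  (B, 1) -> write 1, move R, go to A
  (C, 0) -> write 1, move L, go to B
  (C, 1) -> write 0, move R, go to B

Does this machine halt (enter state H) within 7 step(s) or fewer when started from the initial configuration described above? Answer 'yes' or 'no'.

Answer: no

Derivation:
Step 1: in state A at pos 0, read 0 -> (A,0)->write 0,move L,goto C. Now: state=C, head=-1, tape[-2..1]=0000 (head:  ^)
Step 2: in state C at pos -1, read 0 -> (C,0)->write 1,move L,goto B. Now: state=B, head=-2, tape[-3..1]=00100 (head:  ^)
Step 3: in state B at pos -2, read 0 -> (B,0)->write 1,move R,goto C. Now: state=C, head=-1, tape[-3..1]=01100 (head:   ^)
Step 4: in state C at pos -1, read 1 -> (C,1)->write 0,move R,goto B. Now: state=B, head=0, tape[-3..1]=01000 (head:    ^)
Step 5: in state B at pos 0, read 0 -> (B,0)->write 1,move R,goto C. Now: state=C, head=1, tape[-3..2]=010100 (head:     ^)
Step 6: in state C at pos 1, read 0 -> (C,0)->write 1,move L,goto B. Now: state=B, head=0, tape[-3..2]=010110 (head:    ^)
Step 7: in state B at pos 0, read 1 -> (B,1)->write 1,move R,goto A. Now: state=A, head=1, tape[-3..2]=010110 (head:     ^)
After 7 step(s): state = A (not H) -> not halted within 7 -> no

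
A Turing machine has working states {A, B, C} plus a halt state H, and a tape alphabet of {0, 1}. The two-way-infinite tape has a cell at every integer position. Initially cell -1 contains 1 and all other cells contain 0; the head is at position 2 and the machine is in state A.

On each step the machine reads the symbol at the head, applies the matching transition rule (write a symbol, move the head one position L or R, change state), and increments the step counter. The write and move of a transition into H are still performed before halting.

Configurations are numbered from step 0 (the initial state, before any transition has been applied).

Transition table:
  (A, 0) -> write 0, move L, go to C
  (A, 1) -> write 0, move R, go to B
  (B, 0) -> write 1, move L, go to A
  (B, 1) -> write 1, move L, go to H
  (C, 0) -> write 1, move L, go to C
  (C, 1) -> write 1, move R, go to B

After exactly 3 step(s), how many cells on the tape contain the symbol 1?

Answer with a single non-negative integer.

Step 1: in state A at pos 2, read 0 -> (A,0)->write 0,move L,goto C. Now: state=C, head=1, tape[-2..3]=010000 (head:    ^)
Step 2: in state C at pos 1, read 0 -> (C,0)->write 1,move L,goto C. Now: state=C, head=0, tape[-2..3]=010100 (head:   ^)
Step 3: in state C at pos 0, read 0 -> (C,0)->write 1,move L,goto C. Now: state=C, head=-1, tape[-2..3]=011100 (head:  ^)
Cells containing 1 after step 3: {-1, 0, 1} -> 3 cell(s)

Answer: 3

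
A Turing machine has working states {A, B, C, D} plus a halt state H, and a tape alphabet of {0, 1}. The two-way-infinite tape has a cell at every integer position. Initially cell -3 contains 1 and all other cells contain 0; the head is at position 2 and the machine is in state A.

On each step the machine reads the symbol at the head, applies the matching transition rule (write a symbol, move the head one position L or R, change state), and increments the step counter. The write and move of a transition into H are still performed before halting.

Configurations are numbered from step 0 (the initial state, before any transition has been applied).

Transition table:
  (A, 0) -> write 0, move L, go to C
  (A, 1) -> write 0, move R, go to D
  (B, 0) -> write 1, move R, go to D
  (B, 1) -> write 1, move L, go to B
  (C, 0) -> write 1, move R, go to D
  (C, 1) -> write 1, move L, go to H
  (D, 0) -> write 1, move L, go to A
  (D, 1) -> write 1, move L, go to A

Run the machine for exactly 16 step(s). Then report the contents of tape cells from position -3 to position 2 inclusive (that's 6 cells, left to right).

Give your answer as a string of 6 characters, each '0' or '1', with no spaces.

Answer: 100111

Derivation:
Step 1: in state A at pos 2, read 0 -> (A,0)->write 0,move L,goto C. Now: state=C, head=1, tape[-4..3]=01000000 (head:      ^)
Step 2: in state C at pos 1, read 0 -> (C,0)->write 1,move R,goto D. Now: state=D, head=2, tape[-4..3]=01000100 (head:       ^)
Step 3: in state D at pos 2, read 0 -> (D,0)->write 1,move L,goto A. Now: state=A, head=1, tape[-4..3]=01000110 (head:      ^)
Step 4: in state A at pos 1, read 1 -> (A,1)->write 0,move R,goto D. Now: state=D, head=2, tape[-4..3]=01000010 (head:       ^)
Step 5: in state D at pos 2, read 1 -> (D,1)->write 1,move L,goto A. Now: state=A, head=1, tape[-4..3]=01000010 (head:      ^)
Step 6: in state A at pos 1, read 0 -> (A,0)->write 0,move L,goto C. Now: state=C, head=0, tape[-4..3]=01000010 (head:     ^)
Step 7: in state C at pos 0, read 0 -> (C,0)->write 1,move R,goto D. Now: state=D, head=1, tape[-4..3]=01001010 (head:      ^)
Step 8: in state D at pos 1, read 0 -> (D,0)->write 1,move L,goto A. Now: state=A, head=0, tape[-4..3]=01001110 (head:     ^)
Step 9: in state A at pos 0, read 1 -> (A,1)->write 0,move R,goto D. Now: state=D, head=1, tape[-4..3]=01000110 (head:      ^)
Step 10: in state D at pos 1, read 1 -> (D,1)->write 1,move L,goto A. Now: state=A, head=0, tape[-4..3]=01000110 (head:     ^)
Step 11: in state A at pos 0, read 0 -> (A,0)->write 0,move L,goto C. Now: state=C, head=-1, tape[-4..3]=01000110 (head:    ^)
Step 12: in state C at pos -1, read 0 -> (C,0)->write 1,move R,goto D. Now: state=D, head=0, tape[-4..3]=01010110 (head:     ^)
Step 13: in state D at pos 0, read 0 -> (D,0)->write 1,move L,goto A. Now: state=A, head=-1, tape[-4..3]=01011110 (head:    ^)
Step 14: in state A at pos -1, read 1 -> (A,1)->write 0,move R,goto D. Now: state=D, head=0, tape[-4..3]=01001110 (head:     ^)
Step 15: in state D at pos 0, read 1 -> (D,1)->write 1,move L,goto A. Now: state=A, head=-1, tape[-4..3]=01001110 (head:    ^)
Step 16: in state A at pos -1, read 0 -> (A,0)->write 0,move L,goto C. Now: state=C, head=-2, tape[-4..3]=01001110 (head:   ^)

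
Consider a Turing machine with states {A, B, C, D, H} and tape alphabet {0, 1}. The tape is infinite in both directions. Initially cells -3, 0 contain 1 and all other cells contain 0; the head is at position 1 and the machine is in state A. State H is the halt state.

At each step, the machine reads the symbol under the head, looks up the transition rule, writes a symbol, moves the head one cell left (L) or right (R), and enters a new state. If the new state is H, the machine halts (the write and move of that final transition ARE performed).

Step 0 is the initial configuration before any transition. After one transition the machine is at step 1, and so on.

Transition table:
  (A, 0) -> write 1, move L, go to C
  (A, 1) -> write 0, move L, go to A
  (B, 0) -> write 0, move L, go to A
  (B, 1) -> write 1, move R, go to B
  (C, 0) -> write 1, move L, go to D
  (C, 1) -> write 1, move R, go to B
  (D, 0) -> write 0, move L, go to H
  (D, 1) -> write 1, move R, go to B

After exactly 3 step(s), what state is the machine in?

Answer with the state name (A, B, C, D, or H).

Step 1: in state A at pos 1, read 0 -> (A,0)->write 1,move L,goto C. Now: state=C, head=0, tape[-4..2]=0100110 (head:     ^)
Step 2: in state C at pos 0, read 1 -> (C,1)->write 1,move R,goto B. Now: state=B, head=1, tape[-4..2]=0100110 (head:      ^)
Step 3: in state B at pos 1, read 1 -> (B,1)->write 1,move R,goto B. Now: state=B, head=2, tape[-4..3]=01001100 (head:       ^)

Answer: B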